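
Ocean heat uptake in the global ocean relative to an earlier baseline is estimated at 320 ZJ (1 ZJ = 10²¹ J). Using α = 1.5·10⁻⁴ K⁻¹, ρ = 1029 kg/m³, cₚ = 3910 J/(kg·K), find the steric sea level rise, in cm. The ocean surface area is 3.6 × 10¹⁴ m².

Per unit area: Q = 320×10²¹ / (3.6×10¹⁴) ≈ 8.889×10⁸ J/m²
Δh = αQ/(ρcₚ) = 1.5×10⁻⁴ × 8.889×10⁸ / (1029 × 3910) ≈ 0.03314 m

Δh ≈ 3.31 cm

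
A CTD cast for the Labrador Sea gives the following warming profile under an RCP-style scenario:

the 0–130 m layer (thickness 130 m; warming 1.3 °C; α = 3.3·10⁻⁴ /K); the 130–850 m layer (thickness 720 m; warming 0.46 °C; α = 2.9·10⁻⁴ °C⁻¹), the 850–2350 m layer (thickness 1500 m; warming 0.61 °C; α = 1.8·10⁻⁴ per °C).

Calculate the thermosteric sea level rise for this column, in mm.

1.3 × 130 × 3.3×10⁻⁴ = 0.05577 m
Layer 2: 0.46 × 720 × 2.9×10⁻⁴ = 0.096048 m
850–2350 m: 1.8×10⁻⁴ × 1500 × 0.61 = 0.16470 m
Δh = 0.05577 + 0.096048 + 0.16470 = 0.316518 m

Δh ≈ 317 mm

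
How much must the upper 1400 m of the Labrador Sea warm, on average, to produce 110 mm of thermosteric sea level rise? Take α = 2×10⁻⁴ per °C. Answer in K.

about 0.39 K

ΔT = Δh/(αH) = 0.11 / (2×10⁻⁴ × 1400) ≈ 0.3929 K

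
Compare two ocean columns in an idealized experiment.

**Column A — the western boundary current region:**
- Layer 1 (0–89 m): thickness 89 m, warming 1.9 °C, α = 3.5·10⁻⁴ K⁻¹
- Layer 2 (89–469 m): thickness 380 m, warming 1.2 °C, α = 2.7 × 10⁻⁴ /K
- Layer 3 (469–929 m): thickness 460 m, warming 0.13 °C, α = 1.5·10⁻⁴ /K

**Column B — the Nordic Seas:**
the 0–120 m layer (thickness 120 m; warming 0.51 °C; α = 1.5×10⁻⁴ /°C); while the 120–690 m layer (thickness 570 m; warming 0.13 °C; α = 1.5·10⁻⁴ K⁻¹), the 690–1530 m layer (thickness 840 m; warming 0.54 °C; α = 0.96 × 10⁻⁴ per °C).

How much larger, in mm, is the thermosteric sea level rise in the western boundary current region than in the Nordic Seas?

A Layer 1: 89 × 3.5×10⁻⁴ × 1.9 = 0.059185 m
A 89–469 m: 380 × 2.7×10⁻⁴ × 1.2 = 0.12312 m
A 0.13 × 1.5×10⁻⁴ × 460 = 0.00897 m
A total: 0.191275 m
B Layer 1: 120 × 0.51 × 1.5×10⁻⁴ = 0.00918 m
B 120–690 m: 1.5×10⁻⁴ × 0.13 × 570 = 0.011115 m
B 690–1530 m: 0.96×10⁻⁴ × 840 × 0.54 = 0.0435456 m
B total: 0.0638406 m
Difference: 0.191275 − 0.0638406 = 0.1274344 m

Δh_A − Δh_B ≈ 127 mm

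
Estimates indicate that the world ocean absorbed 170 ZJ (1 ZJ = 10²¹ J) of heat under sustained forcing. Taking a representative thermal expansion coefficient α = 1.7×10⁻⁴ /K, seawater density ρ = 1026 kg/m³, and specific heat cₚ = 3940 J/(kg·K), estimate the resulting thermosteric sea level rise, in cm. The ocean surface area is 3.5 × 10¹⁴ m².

about 2.04 cm

Per unit area: Q = 170×10²¹ / (3.5×10¹⁴) ≈ 4.857×10⁸ J/m²
Δh = αQ/(ρcₚ) = 1.7×10⁻⁴ × 4.857×10⁸ / (1026 × 3940) ≈ 0.020426 m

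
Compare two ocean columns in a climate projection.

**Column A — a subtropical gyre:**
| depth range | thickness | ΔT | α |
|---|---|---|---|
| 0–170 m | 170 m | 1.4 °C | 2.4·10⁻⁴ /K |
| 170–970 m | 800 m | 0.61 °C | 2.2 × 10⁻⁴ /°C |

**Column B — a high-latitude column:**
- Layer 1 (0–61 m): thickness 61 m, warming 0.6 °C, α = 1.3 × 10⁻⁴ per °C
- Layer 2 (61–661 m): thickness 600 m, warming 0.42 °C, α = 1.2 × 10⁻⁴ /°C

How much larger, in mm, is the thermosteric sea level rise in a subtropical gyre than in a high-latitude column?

Δh_A − Δh_B ≈ 129 mm

A Layer 1: 2.4×10⁻⁴ × 170 × 1.4 = 0.05712 m
A 800 × 2.2×10⁻⁴ × 0.61 = 0.10736 m
A total: 0.16448 m
B 0.6 × 1.3×10⁻⁴ × 61 = 0.004758 m
B 61–661 m: 1.2×10⁻⁴ × 600 × 0.42 = 0.03024 m
B total: 0.034998 m
Difference: 0.16448 − 0.034998 = 0.129482 m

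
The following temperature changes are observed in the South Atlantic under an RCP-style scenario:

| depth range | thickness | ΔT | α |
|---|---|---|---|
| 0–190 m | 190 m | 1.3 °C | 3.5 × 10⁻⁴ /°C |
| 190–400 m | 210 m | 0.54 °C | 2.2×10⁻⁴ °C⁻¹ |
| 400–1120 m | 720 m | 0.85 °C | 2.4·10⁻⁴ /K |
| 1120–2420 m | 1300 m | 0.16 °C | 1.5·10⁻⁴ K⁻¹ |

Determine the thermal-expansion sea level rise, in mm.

Δh ≈ 290 mm

Layer 1: 3.5×10⁻⁴ × 1.3 × 190 = 0.08645 m
210 × 0.54 × 2.2×10⁻⁴ = 0.024948 m
2.4×10⁻⁴ × 720 × 0.85 = 0.14688 m
Layer 4: 0.16 × 1.5×10⁻⁴ × 1300 = 0.03120 m
Δh = 0.08645 + 0.024948 + 0.14688 + 0.03120 = 0.289478 m ≈ 290 mm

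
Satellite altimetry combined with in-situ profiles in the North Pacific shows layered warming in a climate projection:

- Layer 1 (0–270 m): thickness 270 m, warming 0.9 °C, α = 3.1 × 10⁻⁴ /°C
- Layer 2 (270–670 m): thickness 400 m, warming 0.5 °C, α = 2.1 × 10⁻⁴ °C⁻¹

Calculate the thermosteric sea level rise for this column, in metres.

Δh ≈ 0.117 m

Layer 1: 270 × 3.1×10⁻⁴ × 0.9 = 0.07533 m
Layer 2: 400 × 0.5 × 2.1×10⁻⁴ = 0.04200 m
Δh = 0.07533 + 0.04200 = 0.11733 m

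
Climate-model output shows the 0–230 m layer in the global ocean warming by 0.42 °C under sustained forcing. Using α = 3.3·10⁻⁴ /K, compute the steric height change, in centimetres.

Δh = 3.2 cm

Δh = αΔT·H = 3.3×10⁻⁴ × 0.42 × 230 = 0.031878 m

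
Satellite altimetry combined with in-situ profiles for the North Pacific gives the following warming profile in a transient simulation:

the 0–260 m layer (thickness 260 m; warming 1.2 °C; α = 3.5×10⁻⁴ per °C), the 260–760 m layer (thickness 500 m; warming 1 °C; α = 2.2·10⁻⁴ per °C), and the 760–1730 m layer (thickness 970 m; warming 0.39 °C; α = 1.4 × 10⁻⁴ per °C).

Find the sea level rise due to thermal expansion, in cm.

Δh ≈ 27.2 cm

0–260 m: 3.5×10⁻⁴ × 260 × 1.2 = 0.10920 m
Layer 2: 1 × 500 × 2.2×10⁻⁴ = 0.11000 m
Layer 3: 0.39 × 970 × 1.4×10⁻⁴ = 0.052962 m
Δh = 0.10920 + 0.11000 + 0.052962 = 0.272162 m ≈ 27.2 cm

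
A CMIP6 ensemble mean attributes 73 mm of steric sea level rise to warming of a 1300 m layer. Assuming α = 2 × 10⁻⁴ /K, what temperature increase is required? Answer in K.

ΔT = Δh/(αH) = 0.073 / (2×10⁻⁴ × 1300) ≈ 0.2808 K

about 0.281 K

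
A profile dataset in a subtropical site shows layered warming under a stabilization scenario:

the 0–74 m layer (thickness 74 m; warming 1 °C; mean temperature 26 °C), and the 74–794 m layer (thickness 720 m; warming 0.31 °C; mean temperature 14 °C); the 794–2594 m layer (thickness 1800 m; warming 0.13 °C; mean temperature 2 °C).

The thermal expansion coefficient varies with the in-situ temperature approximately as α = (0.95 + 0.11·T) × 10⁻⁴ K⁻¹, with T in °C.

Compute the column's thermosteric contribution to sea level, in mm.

Layer 1: α = (0.95 + 0.11×26)×10⁻⁴ = 3.81×10⁻⁴ K⁻¹
Layer 2: α = (0.95 + 0.11×14)×10⁻⁴ = 2.49×10⁻⁴ K⁻¹
Layer 3: α = (0.95 + 0.11×2)×10⁻⁴ = 1.17×10⁻⁴ K⁻¹
Layer 1: 1 × 74 × 3.81×10⁻⁴ = 0.028194 m
74–794 m: 2.49×10⁻⁴ × 0.31 × 720 = 0.0555768 m
1800 × 1.17×10⁻⁴ × 0.13 = 0.027378 m
Δh = 0.028194 + 0.0555768 + 0.027378 = 0.1111488 m ≈ 111 mm

Δh ≈ 111 mm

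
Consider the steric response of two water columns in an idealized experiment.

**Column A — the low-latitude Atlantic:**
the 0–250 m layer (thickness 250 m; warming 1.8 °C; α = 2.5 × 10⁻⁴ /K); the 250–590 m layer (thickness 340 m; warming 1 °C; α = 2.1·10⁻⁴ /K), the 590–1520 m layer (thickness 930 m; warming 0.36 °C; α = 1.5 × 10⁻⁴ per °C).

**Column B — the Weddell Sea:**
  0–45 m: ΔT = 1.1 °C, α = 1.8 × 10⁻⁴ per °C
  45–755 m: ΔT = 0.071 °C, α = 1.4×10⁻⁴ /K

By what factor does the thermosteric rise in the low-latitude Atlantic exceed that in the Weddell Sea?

A Layer 1: 1.8 × 2.5×10⁻⁴ × 250 = 0.11250 m
A Layer 2: 340 × 2.1×10⁻⁴ × 1 = 0.07140 m
A 590–1520 m: 1.5×10⁻⁴ × 930 × 0.36 = 0.05022 m
A total: 0.23412 m
B 1.8×10⁻⁴ × 1.1 × 45 = 0.00891 m
B Layer 2: 710 × 1.4×10⁻⁴ × 0.071 = 0.0070574 m
B total: 0.0159674 m
Ratio: 0.23412 / 0.0159674 ≈ 14.66

≈ 14.7×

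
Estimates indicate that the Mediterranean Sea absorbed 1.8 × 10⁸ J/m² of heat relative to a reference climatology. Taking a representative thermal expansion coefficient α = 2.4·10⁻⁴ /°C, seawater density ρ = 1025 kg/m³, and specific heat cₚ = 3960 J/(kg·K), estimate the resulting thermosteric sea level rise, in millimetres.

10.6 mm

Δh = αQ/(ρcₚ) = 2.4×10⁻⁴ × 1.8×10⁸ / (1025 × 3960) ≈ 0.010643 m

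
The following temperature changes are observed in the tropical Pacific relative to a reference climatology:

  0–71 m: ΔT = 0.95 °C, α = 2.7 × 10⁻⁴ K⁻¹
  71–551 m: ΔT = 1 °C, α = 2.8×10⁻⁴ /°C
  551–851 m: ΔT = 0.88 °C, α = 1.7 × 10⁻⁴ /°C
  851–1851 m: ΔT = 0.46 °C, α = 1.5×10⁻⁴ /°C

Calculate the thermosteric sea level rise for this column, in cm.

Layer 1: 0.95 × 2.7×10⁻⁴ × 71 = 0.0182115 m
1 × 480 × 2.8×10⁻⁴ = 0.13440 m
Layer 3: 1.7×10⁻⁴ × 300 × 0.88 = 0.04488 m
1000 × 0.46 × 1.5×10⁻⁴ = 0.06900 m
Δh = 0.0182115 + 0.13440 + 0.04488 + 0.06900 = 0.2664915 m

27 cm of thermosteric rise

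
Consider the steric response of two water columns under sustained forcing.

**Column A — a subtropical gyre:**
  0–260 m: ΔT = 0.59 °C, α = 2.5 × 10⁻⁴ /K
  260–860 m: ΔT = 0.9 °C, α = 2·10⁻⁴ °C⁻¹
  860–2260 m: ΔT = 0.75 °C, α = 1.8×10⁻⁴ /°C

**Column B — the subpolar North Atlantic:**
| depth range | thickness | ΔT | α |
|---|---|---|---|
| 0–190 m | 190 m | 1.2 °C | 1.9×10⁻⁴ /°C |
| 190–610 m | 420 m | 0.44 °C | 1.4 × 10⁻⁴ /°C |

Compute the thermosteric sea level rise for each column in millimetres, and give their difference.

A: 335 mm; B: 69.2 mm; difference 266 mm

A 0–260 m: 2.5×10⁻⁴ × 0.59 × 260 = 0.03835 m
A 260–860 m: 600 × 0.9 × 2×10⁻⁴ = 0.10800 m
A 0.75 × 1400 × 1.8×10⁻⁴ = 0.18900 m
A total: 0.33535 m
B 0–190 m: 1.2 × 1.9×10⁻⁴ × 190 = 0.04332 m
B Layer 2: 1.4×10⁻⁴ × 420 × 0.44 = 0.025872 m
B total: 0.069192 m
Difference: 0.33535 − 0.069192 = 0.266158 m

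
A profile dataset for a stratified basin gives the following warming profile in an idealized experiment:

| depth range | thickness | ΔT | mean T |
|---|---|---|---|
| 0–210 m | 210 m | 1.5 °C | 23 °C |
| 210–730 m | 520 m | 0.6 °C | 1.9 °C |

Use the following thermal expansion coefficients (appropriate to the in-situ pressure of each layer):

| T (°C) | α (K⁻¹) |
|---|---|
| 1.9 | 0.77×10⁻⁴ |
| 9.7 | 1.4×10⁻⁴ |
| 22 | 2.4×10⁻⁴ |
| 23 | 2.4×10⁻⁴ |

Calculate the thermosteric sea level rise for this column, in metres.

0.0996 m

Layer 1 at 23 °C → α = 2.4×10⁻⁴ K⁻¹
Layer 2 at 1.9 °C → α = 0.77×10⁻⁴ K⁻¹
Layer 1: 210 × 1.5 × 2.4×10⁻⁴ = 0.07560 m
0.6 × 520 × 0.77×10⁻⁴ = 0.024024 m
Δh = 0.07560 + 0.024024 = 0.099624 m ≈ 0.0996 m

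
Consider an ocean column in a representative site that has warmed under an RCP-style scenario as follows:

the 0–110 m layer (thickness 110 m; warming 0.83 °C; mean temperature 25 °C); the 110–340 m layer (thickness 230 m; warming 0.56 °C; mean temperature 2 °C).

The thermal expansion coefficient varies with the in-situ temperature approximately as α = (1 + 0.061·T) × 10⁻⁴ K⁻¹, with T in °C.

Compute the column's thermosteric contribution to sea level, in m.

0.0375 m of thermosteric rise

Layer 1: α = (1 + 0.061×25)×10⁻⁴ = 2.525×10⁻⁴ K⁻¹
Layer 2: α = (1 + 0.061×2)×10⁻⁴ = 1.122×10⁻⁴ K⁻¹
2.525×10⁻⁴ × 0.83 × 110 = 0.02305325 m
Layer 2: 1.122×10⁻⁴ × 230 × 0.56 = 0.01445136 m
Δh = 0.02305325 + 0.01445136 = 0.03750461 m ≈ 0.0375 m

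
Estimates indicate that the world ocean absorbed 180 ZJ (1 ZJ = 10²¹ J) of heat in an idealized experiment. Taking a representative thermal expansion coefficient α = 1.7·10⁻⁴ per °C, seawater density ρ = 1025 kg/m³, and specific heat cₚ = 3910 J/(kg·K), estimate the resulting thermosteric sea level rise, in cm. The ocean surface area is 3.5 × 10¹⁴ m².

Per unit area: Q = 180×10²¹ / (3.5×10¹⁴) ≈ 5.143×10⁸ J/m²
Δh = αQ/(ρcₚ) = 1.7×10⁻⁴ × 5.143×10⁸ / (1025 × 3910) ≈ 0.021815 m

about 2.2 cm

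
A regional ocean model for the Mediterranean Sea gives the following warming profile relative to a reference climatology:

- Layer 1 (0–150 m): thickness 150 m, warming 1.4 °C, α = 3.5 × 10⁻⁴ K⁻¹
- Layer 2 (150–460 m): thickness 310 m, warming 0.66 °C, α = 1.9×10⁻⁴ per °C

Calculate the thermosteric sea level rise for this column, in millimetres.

Layer 1: 3.5×10⁻⁴ × 1.4 × 150 = 0.07350 m
Layer 2: 310 × 1.9×10⁻⁴ × 0.66 = 0.038874 m
Δh = 0.07350 + 0.038874 = 0.112374 m ≈ 112 mm

about 112 mm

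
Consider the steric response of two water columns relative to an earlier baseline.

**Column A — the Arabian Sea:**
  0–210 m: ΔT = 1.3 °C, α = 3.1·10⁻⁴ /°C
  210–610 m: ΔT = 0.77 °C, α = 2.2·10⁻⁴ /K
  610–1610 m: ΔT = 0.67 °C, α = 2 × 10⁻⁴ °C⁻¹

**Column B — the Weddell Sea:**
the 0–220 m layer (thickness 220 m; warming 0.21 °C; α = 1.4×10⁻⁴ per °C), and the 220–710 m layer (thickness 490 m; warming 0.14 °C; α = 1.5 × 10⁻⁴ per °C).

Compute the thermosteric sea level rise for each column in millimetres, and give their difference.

A Layer 1: 3.1×10⁻⁴ × 1.3 × 210 = 0.08463 m
A 210–610 m: 2.2×10⁻⁴ × 400 × 0.77 = 0.06776 m
A Layer 3: 2×10⁻⁴ × 0.67 × 1000 = 0.13400 m
A total: 0.28639 m
B 1.4×10⁻⁴ × 0.21 × 220 = 0.006468 m
B 1.5×10⁻⁴ × 490 × 0.14 = 0.01029 m
B total: 0.016758 m
Difference: 0.28639 − 0.016758 = 0.269632 m

A: 286 mm; B: 16.8 mm; difference 270 mm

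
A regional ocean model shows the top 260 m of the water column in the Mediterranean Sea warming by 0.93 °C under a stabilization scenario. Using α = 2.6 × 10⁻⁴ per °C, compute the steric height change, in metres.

Δh = αΔT·H = 2.6×10⁻⁴ × 0.93 × 260 = 0.062868 m

Δh = 0.0629 m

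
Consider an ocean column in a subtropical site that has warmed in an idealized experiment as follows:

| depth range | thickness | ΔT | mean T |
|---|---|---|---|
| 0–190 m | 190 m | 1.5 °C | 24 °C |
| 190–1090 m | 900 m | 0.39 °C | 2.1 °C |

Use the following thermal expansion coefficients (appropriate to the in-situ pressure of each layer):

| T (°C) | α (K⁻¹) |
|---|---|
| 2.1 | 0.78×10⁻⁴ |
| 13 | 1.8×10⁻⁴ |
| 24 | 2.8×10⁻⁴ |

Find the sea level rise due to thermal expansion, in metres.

Layer 1 at 24 °C → α = 2.8×10⁻⁴ K⁻¹
Layer 2 at 2.1 °C → α = 0.78×10⁻⁴ K⁻¹
Layer 1: 2.8×10⁻⁴ × 190 × 1.5 = 0.07980 m
0.39 × 900 × 0.78×10⁻⁴ = 0.027378 m
Δh = 0.07980 + 0.027378 = 0.107178 m

Δh ≈ 0.107 m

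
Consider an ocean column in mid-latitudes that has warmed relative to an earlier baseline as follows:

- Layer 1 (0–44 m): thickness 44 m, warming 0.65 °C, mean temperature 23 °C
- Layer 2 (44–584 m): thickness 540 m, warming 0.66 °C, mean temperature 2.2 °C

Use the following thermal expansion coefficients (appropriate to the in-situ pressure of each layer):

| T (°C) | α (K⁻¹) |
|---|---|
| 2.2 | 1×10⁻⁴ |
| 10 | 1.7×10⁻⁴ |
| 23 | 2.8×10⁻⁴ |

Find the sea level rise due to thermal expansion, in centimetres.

Δh ≈ 4.36 cm

Layer 1 at 23 °C → α = 2.8×10⁻⁴ K⁻¹
Layer 2 at 2.2 °C → α = 1×10⁻⁴ K⁻¹
0.65 × 44 × 2.8×10⁻⁴ = 0.008008 m
44–584 m: 1×10⁻⁴ × 0.66 × 540 = 0.03564 m
Δh = 0.008008 + 0.03564 = 0.043648 m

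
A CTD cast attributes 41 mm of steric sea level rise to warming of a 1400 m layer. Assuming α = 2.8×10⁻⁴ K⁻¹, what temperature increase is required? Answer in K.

ΔT = Δh/(αH) = 0.041 / (2.8×10⁻⁴ × 1400) ≈ 0.1046 K

0.105 K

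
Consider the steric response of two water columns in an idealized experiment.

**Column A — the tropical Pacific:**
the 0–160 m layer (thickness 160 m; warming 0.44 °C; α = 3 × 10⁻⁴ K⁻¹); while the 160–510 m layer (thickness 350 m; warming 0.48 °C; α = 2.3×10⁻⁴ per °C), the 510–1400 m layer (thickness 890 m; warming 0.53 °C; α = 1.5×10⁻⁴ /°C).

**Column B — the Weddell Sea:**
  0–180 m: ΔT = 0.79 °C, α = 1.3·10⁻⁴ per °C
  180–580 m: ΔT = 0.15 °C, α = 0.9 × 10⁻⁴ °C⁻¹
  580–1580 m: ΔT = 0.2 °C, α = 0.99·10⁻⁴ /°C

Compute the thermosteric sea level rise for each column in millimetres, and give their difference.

Δh_A ≈ 130 mm, Δh_B ≈ 44 mm; difference ≈ 87 mm

A Layer 1: 3×10⁻⁴ × 0.44 × 160 = 0.02112 m
A Layer 2: 350 × 0.48 × 2.3×10⁻⁴ = 0.03864 m
A 510–1400 m: 1.5×10⁻⁴ × 0.53 × 890 = 0.070755 m
A total: 0.130515 m
B 0–180 m: 1.3×10⁻⁴ × 0.79 × 180 = 0.018486 m
B 0.15 × 400 × 0.9×10⁻⁴ = 0.00540 m
B 580–1580 m: 1000 × 0.2 × 0.99×10⁻⁴ = 0.01980 m
B total: 0.043686 m
Difference: 0.130515 − 0.043686 = 0.086829 m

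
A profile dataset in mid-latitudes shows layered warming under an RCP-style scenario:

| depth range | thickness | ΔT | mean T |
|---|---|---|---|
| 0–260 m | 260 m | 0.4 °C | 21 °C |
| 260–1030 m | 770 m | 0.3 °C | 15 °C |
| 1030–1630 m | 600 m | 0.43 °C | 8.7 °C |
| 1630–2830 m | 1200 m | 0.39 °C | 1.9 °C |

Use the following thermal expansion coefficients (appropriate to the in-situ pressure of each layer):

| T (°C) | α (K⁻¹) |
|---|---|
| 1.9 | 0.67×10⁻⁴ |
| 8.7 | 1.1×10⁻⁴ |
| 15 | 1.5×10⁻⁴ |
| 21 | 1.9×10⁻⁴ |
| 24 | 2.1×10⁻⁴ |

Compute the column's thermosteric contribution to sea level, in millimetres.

Layer 1 at 21 °C → α = 1.9×10⁻⁴ K⁻¹
Layer 2 at 15 °C → α = 1.5×10⁻⁴ K⁻¹
Layer 3 at 8.7 °C → α = 1.1×10⁻⁴ K⁻¹
Layer 4 at 1.9 °C → α = 0.67×10⁻⁴ K⁻¹
Layer 1: 1.9×10⁻⁴ × 260 × 0.4 = 0.01976 m
260–1030 m: 770 × 0.3 × 1.5×10⁻⁴ = 0.03465 m
0.43 × 1.1×10⁻⁴ × 600 = 0.02838 m
1200 × 0.39 × 0.67×10⁻⁴ = 0.031356 m
Δh = 0.01976 + 0.03465 + 0.02838 + 0.031356 = 0.114146 m

110 mm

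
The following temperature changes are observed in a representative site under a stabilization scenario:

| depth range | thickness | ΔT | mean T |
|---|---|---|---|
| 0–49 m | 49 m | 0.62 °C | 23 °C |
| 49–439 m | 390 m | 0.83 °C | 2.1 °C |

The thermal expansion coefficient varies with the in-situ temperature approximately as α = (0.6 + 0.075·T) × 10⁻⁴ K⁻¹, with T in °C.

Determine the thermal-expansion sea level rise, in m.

Layer 1: α = (0.6 + 0.075×23)×10⁻⁴ = 2.325×10⁻⁴ K⁻¹
Layer 2: α = (0.6 + 0.075×2.1)×10⁻⁴ = 0.7575×10⁻⁴ K⁻¹
0–49 m: 0.62 × 2.325×10⁻⁴ × 49 = 0.00706335 m
0.83 × 0.7575×10⁻⁴ × 390 = 0.024520275 m
Δh = 0.00706335 + 0.024520275 = 0.031583625 m ≈ 0.032 m

0.032 m of thermosteric rise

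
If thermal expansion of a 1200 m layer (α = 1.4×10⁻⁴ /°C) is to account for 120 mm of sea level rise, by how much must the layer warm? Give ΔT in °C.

0.714 °C

ΔT = Δh/(αH) = 0.12 / (1.4×10⁻⁴ × 1200) ≈ 0.7143 °C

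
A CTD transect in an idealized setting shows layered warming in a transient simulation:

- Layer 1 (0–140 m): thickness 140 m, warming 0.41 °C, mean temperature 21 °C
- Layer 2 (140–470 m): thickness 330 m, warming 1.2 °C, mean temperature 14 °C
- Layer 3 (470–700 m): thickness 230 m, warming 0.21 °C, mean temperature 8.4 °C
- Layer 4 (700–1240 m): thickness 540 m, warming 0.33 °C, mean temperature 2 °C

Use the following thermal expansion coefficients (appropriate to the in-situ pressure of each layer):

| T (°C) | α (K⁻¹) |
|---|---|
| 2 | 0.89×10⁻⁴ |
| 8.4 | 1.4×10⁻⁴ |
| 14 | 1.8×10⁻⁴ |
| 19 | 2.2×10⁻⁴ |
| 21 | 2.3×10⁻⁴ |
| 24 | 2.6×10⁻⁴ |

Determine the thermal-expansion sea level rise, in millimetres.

Δh = 110 mm

Layer 1 at 21 °C → α = 2.3×10⁻⁴ K⁻¹
Layer 2 at 14 °C → α = 1.8×10⁻⁴ K⁻¹
Layer 3 at 8.4 °C → α = 1.4×10⁻⁴ K⁻¹
Layer 4 at 2 °C → α = 0.89×10⁻⁴ K⁻¹
Layer 1: 0.41 × 140 × 2.3×10⁻⁴ = 0.013202 m
1.2 × 1.8×10⁻⁴ × 330 = 0.07128 m
1.4×10⁻⁴ × 230 × 0.21 = 0.006762 m
Layer 4: 540 × 0.33 × 0.89×10⁻⁴ = 0.0158598 m
Δh = 0.013202 + 0.07128 + 0.006762 + 0.0158598 = 0.1071038 m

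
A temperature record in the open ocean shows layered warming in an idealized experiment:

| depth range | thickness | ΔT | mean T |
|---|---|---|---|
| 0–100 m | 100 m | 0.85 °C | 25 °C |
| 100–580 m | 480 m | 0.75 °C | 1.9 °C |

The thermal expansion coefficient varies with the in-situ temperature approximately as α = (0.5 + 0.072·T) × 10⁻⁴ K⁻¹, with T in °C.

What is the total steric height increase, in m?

Layer 1: α = (0.5 + 0.072×25)×10⁻⁴ = 2.3×10⁻⁴ K⁻¹
Layer 2: α = (0.5 + 0.072×1.9)×10⁻⁴ = 0.6368×10⁻⁴ K⁻¹
0–100 m: 0.85 × 2.3×10⁻⁴ × 100 = 0.01955 m
0.75 × 0.6368×10⁻⁴ × 480 = 0.0229248 m
Δh = 0.01955 + 0.0229248 = 0.0424748 m ≈ 0.0425 m

Δh ≈ 0.0425 m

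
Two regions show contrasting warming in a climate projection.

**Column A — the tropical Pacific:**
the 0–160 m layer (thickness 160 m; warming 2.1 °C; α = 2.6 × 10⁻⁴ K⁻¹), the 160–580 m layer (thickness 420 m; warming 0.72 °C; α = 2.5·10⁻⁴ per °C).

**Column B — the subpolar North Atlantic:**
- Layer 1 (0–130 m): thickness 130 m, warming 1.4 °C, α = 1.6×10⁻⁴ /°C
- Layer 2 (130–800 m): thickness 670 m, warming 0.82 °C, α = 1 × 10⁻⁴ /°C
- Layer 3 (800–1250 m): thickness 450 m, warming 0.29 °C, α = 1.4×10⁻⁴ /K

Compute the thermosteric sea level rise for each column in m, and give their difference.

A Layer 1: 2.6×10⁻⁴ × 2.1 × 160 = 0.08736 m
A 0.72 × 2.5×10⁻⁴ × 420 = 0.07560 m
A total: 0.16296 m
B 1.6×10⁻⁴ × 1.4 × 130 = 0.02912 m
B Layer 2: 670 × 0.82 × 1×10⁻⁴ = 0.05494 m
B 1.4×10⁻⁴ × 450 × 0.29 = 0.01827 m
B total: 0.10233 m
Difference: 0.16296 − 0.10233 = 0.06063 m

A: 0.16 m; B: 0.10 m; difference 0.061 m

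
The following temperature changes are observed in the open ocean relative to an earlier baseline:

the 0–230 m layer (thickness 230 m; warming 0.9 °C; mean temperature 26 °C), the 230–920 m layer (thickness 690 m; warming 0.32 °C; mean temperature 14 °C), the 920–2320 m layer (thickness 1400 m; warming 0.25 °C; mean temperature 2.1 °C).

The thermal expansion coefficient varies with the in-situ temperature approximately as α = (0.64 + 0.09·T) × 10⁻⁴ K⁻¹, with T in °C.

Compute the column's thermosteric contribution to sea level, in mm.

Layer 1: α = (0.64 + 0.09×26)×10⁻⁴ = 2.98×10⁻⁴ K⁻¹
Layer 2: α = (0.64 + 0.09×14)×10⁻⁴ = 1.9×10⁻⁴ K⁻¹
Layer 3: α = (0.64 + 0.09×2.1)×10⁻⁴ = 0.829×10⁻⁴ K⁻¹
2.98×10⁻⁴ × 0.9 × 230 = 0.061686 m
Layer 2: 0.32 × 690 × 1.9×10⁻⁴ = 0.041952 m
0.829×10⁻⁴ × 1400 × 0.25 = 0.029015 m
Δh = 0.061686 + 0.041952 + 0.029015 = 0.132653 m

Δh ≈ 133 mm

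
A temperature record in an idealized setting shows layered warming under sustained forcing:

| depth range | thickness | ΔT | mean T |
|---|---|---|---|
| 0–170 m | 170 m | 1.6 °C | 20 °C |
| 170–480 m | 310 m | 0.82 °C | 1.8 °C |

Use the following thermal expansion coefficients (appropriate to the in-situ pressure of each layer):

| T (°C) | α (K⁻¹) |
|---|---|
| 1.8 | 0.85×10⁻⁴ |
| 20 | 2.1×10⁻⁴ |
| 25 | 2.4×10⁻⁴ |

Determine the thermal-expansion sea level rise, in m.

Layer 1 at 20 °C → α = 2.1×10⁻⁴ K⁻¹
Layer 2 at 1.8 °C → α = 0.85×10⁻⁴ K⁻¹
170 × 2.1×10⁻⁴ × 1.6 = 0.05712 m
Layer 2: 310 × 0.85×10⁻⁴ × 0.82 = 0.021607 m
Δh = 0.05712 + 0.021607 = 0.078727 m ≈ 0.079 m

0.079 m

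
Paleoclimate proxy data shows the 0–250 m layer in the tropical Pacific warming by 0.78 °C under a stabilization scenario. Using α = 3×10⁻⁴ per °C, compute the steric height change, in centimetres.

Δh = αΔT·H = 3×10⁻⁴ × 0.78 × 250 = 0.05850 m

5.9 cm of thermosteric rise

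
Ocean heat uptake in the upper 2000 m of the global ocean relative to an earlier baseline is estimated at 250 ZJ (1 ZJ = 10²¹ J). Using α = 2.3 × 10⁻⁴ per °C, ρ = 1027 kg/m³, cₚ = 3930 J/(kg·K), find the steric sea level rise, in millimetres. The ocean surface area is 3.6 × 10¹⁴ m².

about 40 mm

Per unit area: Q = 250×10²¹ / (3.6×10¹⁴) ≈ 6.944×10⁸ J/m²
Δh = αQ/(ρcₚ) = 2.3×10⁻⁴ × 6.944×10⁸ / (1027 × 3930) ≈ 0.039571 m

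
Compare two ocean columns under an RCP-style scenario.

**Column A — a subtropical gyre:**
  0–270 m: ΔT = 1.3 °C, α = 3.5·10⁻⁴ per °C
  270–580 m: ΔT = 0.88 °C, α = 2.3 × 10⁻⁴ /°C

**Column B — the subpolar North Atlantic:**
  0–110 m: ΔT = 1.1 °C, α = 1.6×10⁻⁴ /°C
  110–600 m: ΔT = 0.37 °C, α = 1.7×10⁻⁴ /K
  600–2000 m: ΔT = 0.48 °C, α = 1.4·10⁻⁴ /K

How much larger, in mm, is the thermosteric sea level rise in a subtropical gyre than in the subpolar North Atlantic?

Δh_A − Δh_B ≈ 41.3 mm

A 0–270 m: 270 × 3.5×10⁻⁴ × 1.3 = 0.12285 m
A 270–580 m: 0.88 × 2.3×10⁻⁴ × 310 = 0.062744 m
A total: 0.185594 m
B Layer 1: 1.6×10⁻⁴ × 1.1 × 110 = 0.01936 m
B 0.37 × 1.7×10⁻⁴ × 490 = 0.030821 m
B 1.4×10⁻⁴ × 0.48 × 1400 = 0.09408 m
B total: 0.144261 m
Difference: 0.185594 − 0.144261 = 0.041333 m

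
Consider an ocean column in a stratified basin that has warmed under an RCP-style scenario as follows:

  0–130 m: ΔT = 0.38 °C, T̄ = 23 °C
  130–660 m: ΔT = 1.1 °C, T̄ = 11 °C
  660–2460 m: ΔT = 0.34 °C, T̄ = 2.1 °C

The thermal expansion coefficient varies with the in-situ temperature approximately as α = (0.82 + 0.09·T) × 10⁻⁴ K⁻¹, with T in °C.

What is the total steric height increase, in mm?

182 mm

Layer 1: α = (0.82 + 0.09×23)×10⁻⁴ = 2.89×10⁻⁴ K⁻¹
Layer 2: α = (0.82 + 0.09×11)×10⁻⁴ = 1.81×10⁻⁴ K⁻¹
Layer 3: α = (0.82 + 0.09×2.1)×10⁻⁴ = 1.009×10⁻⁴ K⁻¹
Layer 1: 2.89×10⁻⁴ × 130 × 0.38 = 0.0142766 m
Layer 2: 1.1 × 530 × 1.81×10⁻⁴ = 0.105523 m
1800 × 1.009×10⁻⁴ × 0.34 = 0.0617508 m
Δh = 0.0142766 + 0.105523 + 0.0617508 = 0.1815504 m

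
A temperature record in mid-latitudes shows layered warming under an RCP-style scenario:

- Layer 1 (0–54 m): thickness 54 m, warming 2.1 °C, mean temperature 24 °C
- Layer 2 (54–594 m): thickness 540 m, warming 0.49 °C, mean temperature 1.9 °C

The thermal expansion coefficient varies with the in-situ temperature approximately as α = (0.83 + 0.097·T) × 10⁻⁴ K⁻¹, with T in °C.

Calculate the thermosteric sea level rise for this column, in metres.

0.063 m of thermosteric rise

Layer 1: α = (0.83 + 0.097×24)×10⁻⁴ = 3.158×10⁻⁴ K⁻¹
Layer 2: α = (0.83 + 0.097×1.9)×10⁻⁴ = 1.0143×10⁻⁴ K⁻¹
Layer 1: 2.1 × 54 × 3.158×10⁻⁴ = 0.03581172 m
Layer 2: 540 × 0.49 × 1.0143×10⁻⁴ = 0.026838378 m
Δh = 0.03581172 + 0.026838378 = 0.062650098 m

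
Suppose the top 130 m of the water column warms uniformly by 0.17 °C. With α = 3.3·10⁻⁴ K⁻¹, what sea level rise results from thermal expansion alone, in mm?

about 7.29 mm

Δh = αΔT·H = 3.3×10⁻⁴ × 0.17 × 130 = 0.007293 m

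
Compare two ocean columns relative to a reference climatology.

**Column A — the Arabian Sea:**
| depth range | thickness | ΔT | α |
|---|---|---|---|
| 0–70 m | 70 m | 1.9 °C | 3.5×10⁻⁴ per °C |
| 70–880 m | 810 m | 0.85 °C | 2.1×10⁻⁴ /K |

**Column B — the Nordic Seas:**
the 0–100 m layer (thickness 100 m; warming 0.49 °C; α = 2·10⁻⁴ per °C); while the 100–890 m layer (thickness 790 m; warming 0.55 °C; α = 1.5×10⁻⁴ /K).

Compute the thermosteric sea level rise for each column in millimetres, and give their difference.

A 0–70 m: 1.9 × 70 × 3.5×10⁻⁴ = 0.04655 m
A 810 × 2.1×10⁻⁴ × 0.85 = 0.144585 m
A total: 0.191135 m
B 0–100 m: 2×10⁻⁴ × 100 × 0.49 = 0.00980 m
B 0.55 × 790 × 1.5×10⁻⁴ = 0.065175 m
B total: 0.074975 m
Difference: 0.191135 − 0.074975 = 0.11616 m

Δh_A ≈ 191 mm, Δh_B ≈ 75.0 mm; difference ≈ 116 mm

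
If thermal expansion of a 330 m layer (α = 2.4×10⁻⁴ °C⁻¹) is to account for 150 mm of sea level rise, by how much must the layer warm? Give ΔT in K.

about 1.89 K

ΔT = Δh/(αH) = 0.15 / (2.4×10⁻⁴ × 330) ≈ 1.894 K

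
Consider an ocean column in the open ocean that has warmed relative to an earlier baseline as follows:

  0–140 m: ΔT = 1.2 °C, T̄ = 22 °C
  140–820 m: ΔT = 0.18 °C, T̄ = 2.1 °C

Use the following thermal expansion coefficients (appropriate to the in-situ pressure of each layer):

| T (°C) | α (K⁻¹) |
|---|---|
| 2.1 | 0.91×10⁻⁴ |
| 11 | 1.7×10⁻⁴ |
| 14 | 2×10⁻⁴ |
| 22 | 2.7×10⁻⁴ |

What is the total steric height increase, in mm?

Δh ≈ 56 mm

Layer 1 at 22 °C → α = 2.7×10⁻⁴ K⁻¹
Layer 2 at 2.1 °C → α = 0.91×10⁻⁴ K⁻¹
1.2 × 2.7×10⁻⁴ × 140 = 0.04536 m
140–820 m: 680 × 0.91×10⁻⁴ × 0.18 = 0.0111384 m
Δh = 0.04536 + 0.0111384 = 0.0564984 m ≈ 56 mm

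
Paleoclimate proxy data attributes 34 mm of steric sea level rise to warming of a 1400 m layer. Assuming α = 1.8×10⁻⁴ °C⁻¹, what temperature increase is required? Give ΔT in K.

ΔT = Δh/(αH) = 0.034 / (1.8×10⁻⁴ × 1400) ≈ 0.1349 K

ΔT ≈ 0.135 K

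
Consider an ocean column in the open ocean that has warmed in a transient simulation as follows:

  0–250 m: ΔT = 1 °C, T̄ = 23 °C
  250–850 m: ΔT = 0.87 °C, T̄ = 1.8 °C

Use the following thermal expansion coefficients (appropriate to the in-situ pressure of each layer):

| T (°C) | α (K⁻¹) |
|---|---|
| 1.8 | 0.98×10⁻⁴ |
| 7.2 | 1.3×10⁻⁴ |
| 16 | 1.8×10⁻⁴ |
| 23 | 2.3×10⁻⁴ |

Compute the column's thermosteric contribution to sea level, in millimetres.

Δh = 109 mm

Layer 1 at 23 °C → α = 2.3×10⁻⁴ K⁻¹
Layer 2 at 1.8 °C → α = 0.98×10⁻⁴ K⁻¹
0–250 m: 250 × 2.3×10⁻⁴ × 1 = 0.05750 m
Layer 2: 0.87 × 0.98×10⁻⁴ × 600 = 0.051156 m
Δh = 0.05750 + 0.051156 = 0.108656 m ≈ 109 mm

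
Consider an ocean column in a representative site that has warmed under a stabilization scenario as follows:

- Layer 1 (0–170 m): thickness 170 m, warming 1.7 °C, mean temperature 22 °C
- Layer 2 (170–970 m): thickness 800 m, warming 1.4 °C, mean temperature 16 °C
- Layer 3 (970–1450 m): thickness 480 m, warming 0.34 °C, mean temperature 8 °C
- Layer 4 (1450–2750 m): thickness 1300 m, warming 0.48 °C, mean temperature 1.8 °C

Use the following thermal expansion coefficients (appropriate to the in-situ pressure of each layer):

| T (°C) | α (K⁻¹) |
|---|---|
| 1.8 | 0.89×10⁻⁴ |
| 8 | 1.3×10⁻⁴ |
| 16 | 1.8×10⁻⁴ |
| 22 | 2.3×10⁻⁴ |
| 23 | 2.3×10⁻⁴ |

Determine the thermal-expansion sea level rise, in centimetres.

Δh = 34 cm

Layer 1 at 22 °C → α = 2.3×10⁻⁴ K⁻¹
Layer 2 at 16 °C → α = 1.8×10⁻⁴ K⁻¹
Layer 3 at 8 °C → α = 1.3×10⁻⁴ K⁻¹
Layer 4 at 1.8 °C → α = 0.89×10⁻⁴ K⁻¹
0–170 m: 1.7 × 170 × 2.3×10⁻⁴ = 0.06647 m
Layer 2: 1.8×10⁻⁴ × 1.4 × 800 = 0.20160 m
970–1450 m: 1.3×10⁻⁴ × 0.34 × 480 = 0.021216 m
1450–2750 m: 1300 × 0.89×10⁻⁴ × 0.48 = 0.055536 m
Δh = 0.06647 + 0.20160 + 0.021216 + 0.055536 = 0.344822 m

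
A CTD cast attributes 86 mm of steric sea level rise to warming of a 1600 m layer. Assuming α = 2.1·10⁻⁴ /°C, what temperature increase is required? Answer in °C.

ΔT ≈ 0.256 °C

ΔT = Δh/(αH) = 0.086 / (2.1×10⁻⁴ × 1600) ≈ 0.2560 °C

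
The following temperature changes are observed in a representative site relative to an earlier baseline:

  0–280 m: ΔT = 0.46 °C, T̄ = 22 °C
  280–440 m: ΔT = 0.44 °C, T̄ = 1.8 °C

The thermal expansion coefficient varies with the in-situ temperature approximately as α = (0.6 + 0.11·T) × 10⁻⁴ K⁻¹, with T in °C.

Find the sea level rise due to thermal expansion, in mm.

45 mm

Layer 1: α = (0.6 + 0.11×22)×10⁻⁴ = 3.02×10⁻⁴ K⁻¹
Layer 2: α = (0.6 + 0.11×1.8)×10⁻⁴ = 0.798×10⁻⁴ K⁻¹
3.02×10⁻⁴ × 0.46 × 280 = 0.0388976 m
280–440 m: 0.44 × 0.798×10⁻⁴ × 160 = 0.00561792 m
Δh = 0.0388976 + 0.00561792 = 0.04451552 m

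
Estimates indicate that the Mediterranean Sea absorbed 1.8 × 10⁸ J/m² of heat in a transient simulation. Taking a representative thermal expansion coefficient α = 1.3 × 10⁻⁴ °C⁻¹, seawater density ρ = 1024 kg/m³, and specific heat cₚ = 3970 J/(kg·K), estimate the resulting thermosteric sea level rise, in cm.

Δh = αQ/(ρcₚ) = 1.3×10⁻⁴ × 1.8×10⁸ / (1024 × 3970) ≈ 0.0057561 m

0.58 cm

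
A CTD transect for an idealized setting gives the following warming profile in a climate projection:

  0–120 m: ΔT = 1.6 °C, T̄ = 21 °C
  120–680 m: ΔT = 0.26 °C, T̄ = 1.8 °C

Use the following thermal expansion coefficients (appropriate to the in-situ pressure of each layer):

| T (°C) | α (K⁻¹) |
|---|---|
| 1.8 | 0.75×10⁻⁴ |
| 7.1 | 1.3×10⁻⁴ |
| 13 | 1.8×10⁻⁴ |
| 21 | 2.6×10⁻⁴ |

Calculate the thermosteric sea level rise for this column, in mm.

Layer 1 at 21 °C → α = 2.6×10⁻⁴ K⁻¹
Layer 2 at 1.8 °C → α = 0.75×10⁻⁴ K⁻¹
0–120 m: 1.6 × 2.6×10⁻⁴ × 120 = 0.04992 m
0.75×10⁻⁴ × 0.26 × 560 = 0.01092 m
Δh = 0.04992 + 0.01092 = 0.06084 m

Δh ≈ 61 mm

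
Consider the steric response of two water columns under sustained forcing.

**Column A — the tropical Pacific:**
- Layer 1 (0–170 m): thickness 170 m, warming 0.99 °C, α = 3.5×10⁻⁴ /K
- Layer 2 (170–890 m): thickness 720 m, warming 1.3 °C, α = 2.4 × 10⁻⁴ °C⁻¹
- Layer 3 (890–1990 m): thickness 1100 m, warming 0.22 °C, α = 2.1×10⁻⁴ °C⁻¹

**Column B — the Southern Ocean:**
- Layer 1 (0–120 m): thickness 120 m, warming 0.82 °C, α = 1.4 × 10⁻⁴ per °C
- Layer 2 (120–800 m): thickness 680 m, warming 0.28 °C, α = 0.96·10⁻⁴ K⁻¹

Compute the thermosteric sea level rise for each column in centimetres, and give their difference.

Δh_A ≈ 33 cm, Δh_B ≈ 3.2 cm; difference ≈ 30 cm

A Layer 1: 170 × 0.99 × 3.5×10⁻⁴ = 0.058905 m
A 2.4×10⁻⁴ × 720 × 1.3 = 0.22464 m
A 890–1990 m: 0.22 × 2.1×10⁻⁴ × 1100 = 0.05082 m
A total: 0.334365 m
B 0–120 m: 1.4×10⁻⁴ × 120 × 0.82 = 0.013776 m
B 0.96×10⁻⁴ × 680 × 0.28 = 0.0182784 m
B total: 0.0320544 m
Difference: 0.334365 − 0.0320544 = 0.3023106 m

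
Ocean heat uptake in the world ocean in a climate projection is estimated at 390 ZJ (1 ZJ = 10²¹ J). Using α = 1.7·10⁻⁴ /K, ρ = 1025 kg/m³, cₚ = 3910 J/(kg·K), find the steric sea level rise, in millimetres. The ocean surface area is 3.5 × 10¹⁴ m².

about 47 mm

Per unit area: Q = 390×10²¹ / (3.5×10¹⁴) ≈ 1.114×10⁹ J/m²
Δh = αQ/(ρcₚ) = 1.7×10⁻⁴ × 1.114×10⁹ / (1025 × 3910) ≈ 0.047253 m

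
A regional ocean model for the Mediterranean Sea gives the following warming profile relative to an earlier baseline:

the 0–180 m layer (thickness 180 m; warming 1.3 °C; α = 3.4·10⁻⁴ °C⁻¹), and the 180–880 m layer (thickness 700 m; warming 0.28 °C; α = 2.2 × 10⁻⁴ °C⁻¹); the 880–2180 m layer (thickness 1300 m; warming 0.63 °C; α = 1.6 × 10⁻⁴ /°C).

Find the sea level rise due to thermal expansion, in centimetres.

Δh ≈ 25.4 cm

3.4×10⁻⁴ × 180 × 1.3 = 0.07956 m
180–880 m: 700 × 0.28 × 2.2×10⁻⁴ = 0.04312 m
880–2180 m: 1.6×10⁻⁴ × 1300 × 0.63 = 0.13104 m
Δh = 0.07956 + 0.04312 + 0.13104 = 0.25372 m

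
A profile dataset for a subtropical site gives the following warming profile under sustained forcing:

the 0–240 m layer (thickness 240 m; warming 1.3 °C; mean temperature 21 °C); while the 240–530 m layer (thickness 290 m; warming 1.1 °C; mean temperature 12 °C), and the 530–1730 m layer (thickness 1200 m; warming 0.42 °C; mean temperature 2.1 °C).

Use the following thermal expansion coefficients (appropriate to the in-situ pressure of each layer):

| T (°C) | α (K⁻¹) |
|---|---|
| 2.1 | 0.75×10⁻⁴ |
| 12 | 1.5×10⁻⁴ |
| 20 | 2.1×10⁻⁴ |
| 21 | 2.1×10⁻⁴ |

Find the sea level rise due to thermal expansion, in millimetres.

Layer 1 at 21 °C → α = 2.1×10⁻⁴ K⁻¹
Layer 2 at 12 °C → α = 1.5×10⁻⁴ K⁻¹
Layer 3 at 2.1 °C → α = 0.75×10⁻⁴ K⁻¹
Layer 1: 2.1×10⁻⁴ × 240 × 1.3 = 0.06552 m
1.1 × 290 × 1.5×10⁻⁴ = 0.04785 m
530–1730 m: 0.42 × 1200 × 0.75×10⁻⁴ = 0.03780 m
Δh = 0.06552 + 0.04785 + 0.03780 = 0.15117 m

about 150 mm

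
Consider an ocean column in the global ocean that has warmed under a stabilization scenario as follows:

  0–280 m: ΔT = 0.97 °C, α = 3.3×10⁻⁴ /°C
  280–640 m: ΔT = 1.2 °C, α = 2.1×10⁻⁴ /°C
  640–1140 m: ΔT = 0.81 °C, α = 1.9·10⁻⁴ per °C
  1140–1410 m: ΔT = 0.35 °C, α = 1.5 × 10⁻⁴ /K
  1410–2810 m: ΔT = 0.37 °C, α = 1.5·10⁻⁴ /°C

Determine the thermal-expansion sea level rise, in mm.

349 mm of thermosteric rise

0–280 m: 0.97 × 280 × 3.3×10⁻⁴ = 0.089628 m
Layer 2: 360 × 2.1×10⁻⁴ × 1.2 = 0.09072 m
Layer 3: 500 × 0.81 × 1.9×10⁻⁴ = 0.07695 m
Layer 4: 1.5×10⁻⁴ × 0.35 × 270 = 0.014175 m
1.5×10⁻⁴ × 1400 × 0.37 = 0.07770 m
Δh = 0.089628 + 0.09072 + 0.07695 + 0.014175 + 0.07770 = 0.349173 m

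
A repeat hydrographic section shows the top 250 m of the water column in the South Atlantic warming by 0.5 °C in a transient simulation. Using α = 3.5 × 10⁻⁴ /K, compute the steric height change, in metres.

Δh = αΔT·H = 3.5×10⁻⁴ × 0.5 × 250 = 0.04375 m

about 0.0438 m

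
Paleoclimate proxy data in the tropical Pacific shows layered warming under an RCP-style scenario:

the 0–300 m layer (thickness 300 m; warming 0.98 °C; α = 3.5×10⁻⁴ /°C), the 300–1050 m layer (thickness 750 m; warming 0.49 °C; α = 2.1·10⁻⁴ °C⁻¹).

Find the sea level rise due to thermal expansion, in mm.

0–300 m: 3.5×10⁻⁴ × 300 × 0.98 = 0.10290 m
750 × 2.1×10⁻⁴ × 0.49 = 0.077175 m
Δh = 0.10290 + 0.077175 = 0.180075 m ≈ 180 mm

Δh ≈ 180 mm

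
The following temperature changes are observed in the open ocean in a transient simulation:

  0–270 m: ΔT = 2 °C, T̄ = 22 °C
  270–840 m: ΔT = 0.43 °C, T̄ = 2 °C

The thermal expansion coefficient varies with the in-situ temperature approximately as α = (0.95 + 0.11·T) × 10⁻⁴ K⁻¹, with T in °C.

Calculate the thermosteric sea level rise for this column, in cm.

21 cm of thermosteric rise

Layer 1: α = (0.95 + 0.11×22)×10⁻⁴ = 3.37×10⁻⁴ K⁻¹
Layer 2: α = (0.95 + 0.11×2)×10⁻⁴ = 1.17×10⁻⁴ K⁻¹
Layer 1: 2 × 270 × 3.37×10⁻⁴ = 0.18198 m
270–840 m: 570 × 1.17×10⁻⁴ × 0.43 = 0.0286767 m
Δh = 0.18198 + 0.0286767 = 0.2106567 m ≈ 21 cm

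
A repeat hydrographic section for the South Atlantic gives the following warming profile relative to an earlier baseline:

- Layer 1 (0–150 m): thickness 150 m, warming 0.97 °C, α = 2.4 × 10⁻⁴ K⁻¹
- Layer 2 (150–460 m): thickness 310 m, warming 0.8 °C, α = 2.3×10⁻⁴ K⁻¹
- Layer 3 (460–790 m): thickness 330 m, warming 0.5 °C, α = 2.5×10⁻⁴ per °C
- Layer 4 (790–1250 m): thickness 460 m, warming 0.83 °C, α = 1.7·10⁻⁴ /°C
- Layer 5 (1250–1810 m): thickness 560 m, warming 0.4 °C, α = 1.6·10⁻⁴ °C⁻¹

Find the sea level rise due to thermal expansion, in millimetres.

0.97 × 2.4×10⁻⁴ × 150 = 0.03492 m
150–460 m: 2.3×10⁻⁴ × 0.8 × 310 = 0.05704 m
0.5 × 330 × 2.5×10⁻⁴ = 0.04125 m
0.83 × 1.7×10⁻⁴ × 460 = 0.064906 m
1250–1810 m: 560 × 0.4 × 1.6×10⁻⁴ = 0.03584 m
Δh = 0.03492 + 0.05704 + 0.04125 + 0.064906 + 0.03584 = 0.233956 m

Δh ≈ 230 mm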